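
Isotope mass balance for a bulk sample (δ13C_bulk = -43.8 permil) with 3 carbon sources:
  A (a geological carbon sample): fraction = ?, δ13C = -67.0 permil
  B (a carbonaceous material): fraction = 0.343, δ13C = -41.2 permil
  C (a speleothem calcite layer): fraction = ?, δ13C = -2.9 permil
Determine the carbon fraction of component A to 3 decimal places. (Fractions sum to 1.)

Let f_A and f_C be the unknown fractions; fractions sum to 1 so f_A + f_C = 0.657.
Mass balance: Σ fᵢ·δᵢ = δ_bulk ⇒ f_A·(-67.0) + f_C·(-2.9) = -43.8 − (-14.132) = -29.668
Substitute f_C = 0.657 − f_A:
f_A·(-67.0 − -2.9) = -29.668 − 0.657×(-2.9) = -27.763
f_A = -27.763 / -64.1 = 0.4331

0.433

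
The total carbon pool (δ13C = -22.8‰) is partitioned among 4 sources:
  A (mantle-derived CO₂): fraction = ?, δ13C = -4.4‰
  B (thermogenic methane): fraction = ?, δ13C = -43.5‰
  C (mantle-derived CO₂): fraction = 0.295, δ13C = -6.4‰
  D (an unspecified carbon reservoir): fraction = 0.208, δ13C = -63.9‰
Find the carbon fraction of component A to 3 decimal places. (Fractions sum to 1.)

Let f_A and f_B be the unknown fractions; fractions sum to 1 so f_A + f_B = 0.497.
Mass balance: Σ fᵢ·δᵢ = δ_bulk ⇒ f_A·(-4.4) + f_B·(-43.5) = -22.8 − (-15.179) = -7.621
Substitute f_B = 0.497 − f_A:
f_A·(-4.4 − -43.5) = -7.621 − 0.497×(-43.5) = 13.999
f_A = 13.999 / 39.1 = 0.3580

0.358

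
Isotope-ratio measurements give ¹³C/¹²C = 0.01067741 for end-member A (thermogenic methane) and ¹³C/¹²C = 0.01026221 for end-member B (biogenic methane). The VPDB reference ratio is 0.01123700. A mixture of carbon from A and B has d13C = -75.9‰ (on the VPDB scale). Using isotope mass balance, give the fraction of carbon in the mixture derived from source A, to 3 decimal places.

δ_A = (0.01067741/0.01123700 − 1)×1000 = (0.950201 − 1)×1000 = -49.799‰
δ_B = (0.01026221/0.01123700 − 1)×1000 = (0.913252 − 1)×1000 = -86.748‰
f_A = (δ_mix − δ_B)/(δ_A − δ_B) = (-75.9 − (-86.748))/(-49.799 − (-86.748))
f_A = 10.848 / 36.949 = 0.2936

0.294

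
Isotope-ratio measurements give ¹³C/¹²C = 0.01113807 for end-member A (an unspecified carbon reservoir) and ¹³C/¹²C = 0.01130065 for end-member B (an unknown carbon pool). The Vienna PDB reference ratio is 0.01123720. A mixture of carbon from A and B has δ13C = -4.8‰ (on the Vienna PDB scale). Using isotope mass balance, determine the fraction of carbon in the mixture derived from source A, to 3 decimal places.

δ_A = (0.01113807/0.01123720 − 1)×1000 = (0.991178 − 1)×1000 = -8.822‰
δ_B = (0.01130065/0.01123720 − 1)×1000 = (1.005646 − 1)×1000 = 5.646‰
f_A = (δ_mix − δ_B)/(δ_A − δ_B) = (-4.8 − (5.646))/(-8.822 − (5.646))
f_A = -10.446 / -14.468 = 0.7220

0.722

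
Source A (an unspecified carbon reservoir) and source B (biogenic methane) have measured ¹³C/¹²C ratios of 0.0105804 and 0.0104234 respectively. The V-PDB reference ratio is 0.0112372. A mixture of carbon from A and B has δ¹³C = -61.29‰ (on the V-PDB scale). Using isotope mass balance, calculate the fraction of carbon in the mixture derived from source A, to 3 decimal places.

δ_A = (0.0105804/0.0112372 − 1)×1000 = (0.941551 − 1)×1000 = -58.449‰
δ_B = (0.0104234/0.0112372 − 1)×1000 = (0.927580 − 1)×1000 = -72.420‰
f_A = (δ_mix − δ_B)/(δ_A − δ_B) = (-61.29 − (-72.420))/(-58.449 − (-72.420))
f_A = 11.130 / 13.971 = 0.7966

0.797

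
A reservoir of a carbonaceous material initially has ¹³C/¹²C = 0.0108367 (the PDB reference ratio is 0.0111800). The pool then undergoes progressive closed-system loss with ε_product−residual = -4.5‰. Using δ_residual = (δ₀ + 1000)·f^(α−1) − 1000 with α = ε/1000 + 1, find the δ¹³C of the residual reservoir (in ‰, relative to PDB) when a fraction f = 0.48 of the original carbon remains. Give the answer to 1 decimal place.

-27.5‰

δ₀ = (0.0108367/0.0111800 − 1)×1000 = (0.969293 − 1)×1000 = -30.707‰
α − 1 = ε/1000 = -0.0045
f^(α−1) = 0.48^(-0.0045) = 1.003308
δ_res = (-30.707 + 1000) × 1.003308 − 1000 = 972.500 − 1000 = -27.50‰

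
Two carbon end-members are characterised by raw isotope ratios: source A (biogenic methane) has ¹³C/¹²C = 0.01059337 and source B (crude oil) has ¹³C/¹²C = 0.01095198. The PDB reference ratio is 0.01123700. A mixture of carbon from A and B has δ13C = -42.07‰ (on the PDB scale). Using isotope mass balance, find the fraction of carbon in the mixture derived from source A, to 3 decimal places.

δ_A = (0.01059337/0.01123700 − 1)×1000 = (0.942722 − 1)×1000 = -57.278‰
δ_B = (0.01095198/0.01123700 − 1)×1000 = (0.974636 − 1)×1000 = -25.364‰
f_A = (δ_mix − δ_B)/(δ_A − δ_B) = (-42.07 − (-25.364))/(-57.278 − (-25.364))
f_A = -16.706 / -31.913 = 0.5235

0.523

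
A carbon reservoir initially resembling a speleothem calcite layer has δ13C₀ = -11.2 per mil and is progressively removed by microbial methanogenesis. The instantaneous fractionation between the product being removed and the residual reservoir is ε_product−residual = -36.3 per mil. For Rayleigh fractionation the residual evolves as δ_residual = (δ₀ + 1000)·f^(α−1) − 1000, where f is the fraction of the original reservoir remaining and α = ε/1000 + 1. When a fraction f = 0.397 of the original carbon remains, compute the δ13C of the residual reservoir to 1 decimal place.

22.5 per mil

Rayleigh residual: δ_res = (δ₀ + 1000)·f^(α−1) − 1000
α = ε/1000 + 1 = 0.96370, so α − 1 = -0.03630
f^(α−1) = 0.397^(-0.03630) = 1.034103
δ_res = (-11.2 + 1000) × 1.034103 − 1000 = 1022.521 − 1000 = 22.52 per mil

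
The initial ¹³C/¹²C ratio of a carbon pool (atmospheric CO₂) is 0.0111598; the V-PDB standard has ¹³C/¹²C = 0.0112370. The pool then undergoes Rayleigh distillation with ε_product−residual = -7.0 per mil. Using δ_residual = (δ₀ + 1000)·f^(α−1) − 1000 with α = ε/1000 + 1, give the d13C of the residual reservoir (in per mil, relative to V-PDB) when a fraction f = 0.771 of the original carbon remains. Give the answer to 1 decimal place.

-5.1 per mil

δ₀ = (0.0111598/0.0112370 − 1)×1000 = (0.993130 − 1)×1000 = -6.870 per mil
α − 1 = ε/1000 = -0.0070
f^(α−1) = 0.771^(-0.0070) = 1.001822
δ_res = (-6.870 + 1000) × 1.001822 − 1000 = 994.939 − 1000 = -5.06 per mil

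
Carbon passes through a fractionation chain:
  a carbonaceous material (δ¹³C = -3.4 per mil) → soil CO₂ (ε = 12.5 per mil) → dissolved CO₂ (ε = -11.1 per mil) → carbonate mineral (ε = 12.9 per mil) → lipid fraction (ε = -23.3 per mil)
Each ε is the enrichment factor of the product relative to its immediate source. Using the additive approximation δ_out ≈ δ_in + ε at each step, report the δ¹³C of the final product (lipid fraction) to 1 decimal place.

step 1: δ ≈ -3.4 + (12.5) = 9.1 per mil
step 2: δ ≈ 9.1 + (-11.1) = -2.0 per mil
step 3: δ ≈ -2.0 + (12.9) = 10.9 per mil
step 4: δ ≈ 10.9 + (-23.3) = -12.4 per mil

-12.4 per mil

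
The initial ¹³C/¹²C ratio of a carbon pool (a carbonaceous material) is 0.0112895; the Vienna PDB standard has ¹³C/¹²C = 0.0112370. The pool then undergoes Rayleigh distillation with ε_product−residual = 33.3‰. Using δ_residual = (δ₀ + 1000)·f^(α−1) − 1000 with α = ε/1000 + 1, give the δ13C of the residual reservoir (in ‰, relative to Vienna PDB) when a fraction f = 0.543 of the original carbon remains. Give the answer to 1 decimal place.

-15.6‰

δ₀ = (0.0112895/0.0112370 − 1)×1000 = (1.004672 − 1)×1000 = 4.672‰
α − 1 = ε/1000 = 0.0333
f^(α−1) = 0.543^(0.0333) = 0.979871
δ_res = (4.672 + 1000) × 0.979871 − 1000 = 984.449 − 1000 = -15.55‰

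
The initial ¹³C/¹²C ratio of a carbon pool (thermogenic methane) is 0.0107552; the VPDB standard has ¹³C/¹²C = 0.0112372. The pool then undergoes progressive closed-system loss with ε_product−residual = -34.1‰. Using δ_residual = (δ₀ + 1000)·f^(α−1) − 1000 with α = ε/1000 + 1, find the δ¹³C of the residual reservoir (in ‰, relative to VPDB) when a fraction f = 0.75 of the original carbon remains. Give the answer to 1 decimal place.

δ₀ = (0.0107552/0.0112372 − 1)×1000 = (0.957107 − 1)×1000 = -42.893‰
α − 1 = ε/1000 = -0.0341
f^(α−1) = 0.75^(-0.0341) = 1.009858
δ_res = (-42.893 + 1000) × 1.009858 − 1000 = 966.542 − 1000 = -33.46‰

-33.5‰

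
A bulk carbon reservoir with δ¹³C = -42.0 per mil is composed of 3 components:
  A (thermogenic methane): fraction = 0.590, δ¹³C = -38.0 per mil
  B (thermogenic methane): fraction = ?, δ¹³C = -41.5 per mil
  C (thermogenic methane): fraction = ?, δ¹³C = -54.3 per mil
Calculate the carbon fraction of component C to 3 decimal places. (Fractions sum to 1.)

Let f_C and f_B be the unknown fractions; fractions sum to 1 so f_C + f_B = 0.410.
Mass balance: Σ fᵢ·δᵢ = δ_bulk ⇒ f_C·(-54.3) + f_B·(-41.5) = -42.0 − (-22.420) = -19.580
Substitute f_B = 0.410 − f_C:
f_C·(-54.3 − -41.5) = -19.580 − 0.410×(-41.5) = -2.565
f_C = -2.565 / -12.8 = 0.2004

0.200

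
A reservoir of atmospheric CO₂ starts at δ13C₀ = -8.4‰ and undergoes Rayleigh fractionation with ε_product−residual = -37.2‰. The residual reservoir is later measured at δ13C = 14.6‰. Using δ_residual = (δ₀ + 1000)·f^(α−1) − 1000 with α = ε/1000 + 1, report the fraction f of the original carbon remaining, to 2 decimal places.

0.54

α − 1 = ε/1000 = -0.0372
(δ_res + 1000)/(δ₀ + 1000) = (14.6 + 1000)/(-8.4 + 1000) = 1014.6/991.6 = 1.023195
f = 1.023195^(1/-0.0372) = exp(ln(1.023195)/-0.0372) = exp(0.02293/-0.0372)
f = exp(-0.6164) = 0.5399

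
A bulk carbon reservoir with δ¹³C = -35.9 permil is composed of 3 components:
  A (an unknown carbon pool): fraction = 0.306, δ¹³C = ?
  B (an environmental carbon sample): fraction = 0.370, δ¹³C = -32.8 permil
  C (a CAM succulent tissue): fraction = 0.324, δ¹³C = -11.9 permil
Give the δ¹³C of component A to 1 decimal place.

-65.1 permil

Isotope mass balance: δ_bulk = Σ fᵢ·δᵢ.
-35.9 = 0.306×δ_A + 0.370×(-32.8) + 0.324×(-11.9)
0.306·δ_A = -35.9 − (-15.992) = -19.908
δ_A = -19.908 / 0.306 = -65.06 permil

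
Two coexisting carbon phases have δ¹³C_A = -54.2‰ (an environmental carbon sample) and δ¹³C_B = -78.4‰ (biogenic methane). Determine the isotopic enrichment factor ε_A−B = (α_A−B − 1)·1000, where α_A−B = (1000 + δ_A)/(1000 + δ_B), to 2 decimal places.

26.26‰

α_A−B = (1000 + -54.2) / (1000 + -78.4) = 945.8 / 921.6 = 1.026259
ε_A−B = (1.026259 − 1) × 1000 = 26.259‰
(The approximation ε ≈ δ_A − δ_B would give 24.2‰.)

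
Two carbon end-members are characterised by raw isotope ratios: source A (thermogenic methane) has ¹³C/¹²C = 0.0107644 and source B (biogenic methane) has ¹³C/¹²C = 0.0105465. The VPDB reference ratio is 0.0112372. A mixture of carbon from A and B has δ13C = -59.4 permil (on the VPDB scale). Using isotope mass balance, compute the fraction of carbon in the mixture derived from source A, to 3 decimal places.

δ_A = (0.0107644/0.0112372 − 1)×1000 = (0.957925 − 1)×1000 = -42.075 permil
δ_B = (0.0105465/0.0112372 − 1)×1000 = (0.938535 − 1)×1000 = -61.465 permil
f_A = (δ_mix − δ_B)/(δ_A − δ_B) = (-59.4 − (-61.465))/(-42.075 − (-61.465))
f_A = 2.065 / 19.391 = 0.1065

0.107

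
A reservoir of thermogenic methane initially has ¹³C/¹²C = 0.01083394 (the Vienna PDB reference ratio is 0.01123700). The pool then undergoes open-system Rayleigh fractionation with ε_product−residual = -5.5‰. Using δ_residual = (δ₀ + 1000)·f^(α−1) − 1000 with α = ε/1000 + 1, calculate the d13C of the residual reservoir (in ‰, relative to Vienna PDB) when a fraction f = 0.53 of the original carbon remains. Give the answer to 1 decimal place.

δ₀ = (0.01083394/0.01123700 − 1)×1000 = (0.964131 − 1)×1000 = -35.869‰
α − 1 = ε/1000 = -0.0055
f^(α−1) = 0.53^(-0.0055) = 1.003498
δ_res = (-35.869 + 1000) × 1.003498 − 1000 = 967.503 − 1000 = -32.50‰

-32.5‰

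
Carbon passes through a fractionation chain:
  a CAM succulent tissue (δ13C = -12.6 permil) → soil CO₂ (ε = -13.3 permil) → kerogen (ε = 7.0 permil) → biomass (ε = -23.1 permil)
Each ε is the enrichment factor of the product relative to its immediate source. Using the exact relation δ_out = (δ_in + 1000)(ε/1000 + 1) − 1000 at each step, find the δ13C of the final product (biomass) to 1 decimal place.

step 1: δ = (-12.60 + 1000)·(-13.3/1000 + 1) − 1000 = -25.73 permil
step 2: δ = (-25.73 + 1000)·(7.0/1000 + 1) − 1000 = -18.91 permil
step 3: δ = (-18.91 + 1000)·(-23.1/1000 + 1) − 1000 = -41.58 permil

-41.6 permil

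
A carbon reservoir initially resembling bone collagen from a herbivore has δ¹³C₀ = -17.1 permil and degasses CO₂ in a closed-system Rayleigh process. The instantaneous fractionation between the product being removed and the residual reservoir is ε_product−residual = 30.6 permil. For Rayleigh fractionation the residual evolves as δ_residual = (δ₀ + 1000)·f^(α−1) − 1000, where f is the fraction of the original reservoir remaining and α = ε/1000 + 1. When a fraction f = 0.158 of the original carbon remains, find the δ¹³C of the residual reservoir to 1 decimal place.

-71.1 permil

Rayleigh residual: δ_res = (δ₀ + 1000)·f^(α−1) − 1000
α = ε/1000 + 1 = 1.03060, so α − 1 = 0.03060
f^(α−1) = 0.158^(0.03060) = 0.945102
δ_res = (-17.1 + 1000) × 0.945102 − 1000 = 928.941 − 1000 = -71.06 permil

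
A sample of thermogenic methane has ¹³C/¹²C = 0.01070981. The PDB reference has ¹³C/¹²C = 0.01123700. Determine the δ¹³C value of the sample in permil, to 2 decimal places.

δ¹³C = (R_sample / R_standard − 1) × 1000
R_sample / R_standard = 0.01070981 / 0.01123700 = 0.953084
δ¹³C = (0.953084 − 1) × 1000 = -46.916 permil

-46.92 permil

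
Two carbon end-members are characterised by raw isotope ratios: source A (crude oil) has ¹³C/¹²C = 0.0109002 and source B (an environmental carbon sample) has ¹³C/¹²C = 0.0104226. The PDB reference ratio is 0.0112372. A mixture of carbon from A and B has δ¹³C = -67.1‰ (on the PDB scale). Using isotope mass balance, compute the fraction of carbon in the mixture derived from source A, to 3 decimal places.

δ_A = (0.0109002/0.0112372 − 1)×1000 = (0.970010 − 1)×1000 = -29.990‰
δ_B = (0.0104226/0.0112372 − 1)×1000 = (0.927509 − 1)×1000 = -72.491‰
f_A = (δ_mix − δ_B)/(δ_A − δ_B) = (-67.1 − (-72.491))/(-29.990 − (-72.491))
f_A = 5.391 / 42.502 = 0.1269

0.127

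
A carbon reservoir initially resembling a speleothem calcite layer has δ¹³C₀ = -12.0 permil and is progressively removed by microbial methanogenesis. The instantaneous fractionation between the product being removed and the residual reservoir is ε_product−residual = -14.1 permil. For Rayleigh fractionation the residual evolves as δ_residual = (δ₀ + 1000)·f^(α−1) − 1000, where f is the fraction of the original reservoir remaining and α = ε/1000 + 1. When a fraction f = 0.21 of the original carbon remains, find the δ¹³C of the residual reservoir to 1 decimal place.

10.0 permil

Rayleigh residual: δ_res = (δ₀ + 1000)·f^(α−1) − 1000
α = ε/1000 + 1 = 0.98590, so α − 1 = -0.01410
f^(α−1) = 0.21^(-0.01410) = 1.022249
δ_res = (-12.0 + 1000) × 1.022249 − 1000 = 1009.982 − 1000 = 9.98 permil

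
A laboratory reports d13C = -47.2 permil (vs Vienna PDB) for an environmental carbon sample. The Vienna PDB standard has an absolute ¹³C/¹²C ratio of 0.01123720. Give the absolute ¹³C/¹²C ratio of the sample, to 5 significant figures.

0.010707

R_sample = R_standard × (d13C/1000 + 1)
R_sample = 0.01123720 × (-47.2/1000 + 1) = 0.01123720 × 0.952800
R_sample = 0.0107068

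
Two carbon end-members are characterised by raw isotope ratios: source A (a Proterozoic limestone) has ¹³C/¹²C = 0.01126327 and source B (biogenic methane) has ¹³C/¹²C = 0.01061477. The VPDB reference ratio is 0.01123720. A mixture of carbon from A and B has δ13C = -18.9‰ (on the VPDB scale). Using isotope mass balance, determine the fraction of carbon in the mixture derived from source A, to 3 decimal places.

0.632

δ_A = (0.01126327/0.01123720 − 1)×1000 = (1.002320 − 1)×1000 = 2.320‰
δ_B = (0.01061477/0.01123720 − 1)×1000 = (0.944610 − 1)×1000 = -55.390‰
f_A = (δ_mix − δ_B)/(δ_A − δ_B) = (-18.9 − (-55.390))/(2.320 − (-55.390))
f_A = 36.490 / 57.710 = 0.6323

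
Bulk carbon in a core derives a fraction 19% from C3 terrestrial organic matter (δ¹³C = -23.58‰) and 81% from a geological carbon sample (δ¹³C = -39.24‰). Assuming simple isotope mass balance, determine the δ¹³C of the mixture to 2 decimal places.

δ_mix = f_A·δ_A + f_B·δ_B
δ_mix = 0.19 × (-23.58) + 0.81 × (-39.24)
δ_mix = -4.480 + -31.784 = -36.265‰

-36.26‰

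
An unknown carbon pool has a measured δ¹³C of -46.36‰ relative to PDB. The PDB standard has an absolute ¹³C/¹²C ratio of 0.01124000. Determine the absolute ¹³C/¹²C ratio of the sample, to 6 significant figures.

0.0107189

R_sample = R_standard × (δ¹³C/1000 + 1)
R_sample = 0.01124000 × (-46.36/1000 + 1) = 0.01124000 × 0.953640
R_sample = 0.0107189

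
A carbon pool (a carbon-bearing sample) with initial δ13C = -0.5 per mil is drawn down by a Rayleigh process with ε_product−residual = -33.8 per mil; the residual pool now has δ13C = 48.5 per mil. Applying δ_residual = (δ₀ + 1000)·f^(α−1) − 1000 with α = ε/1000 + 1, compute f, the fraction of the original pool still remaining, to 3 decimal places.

0.243

α − 1 = ε/1000 = -0.0338
(δ_res + 1000)/(δ₀ + 1000) = (48.5 + 1000)/(-0.5 + 1000) = 1048.5/999.5 = 1.049025
f = 1.049025^(1/-0.0338) = exp(ln(1.049025)/-0.0338) = exp(0.04786/-0.0338)
f = exp(-1.4160) = 0.2427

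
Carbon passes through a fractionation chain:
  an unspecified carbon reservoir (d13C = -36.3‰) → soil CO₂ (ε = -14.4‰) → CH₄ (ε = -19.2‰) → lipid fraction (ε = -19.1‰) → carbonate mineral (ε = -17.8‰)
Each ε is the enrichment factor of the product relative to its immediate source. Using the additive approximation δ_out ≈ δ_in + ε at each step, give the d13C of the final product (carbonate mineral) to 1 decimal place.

-106.8‰

step 1: δ ≈ -36.3 + (-14.4) = -50.7‰
step 2: δ ≈ -50.7 + (-19.2) = -69.9‰
step 3: δ ≈ -69.9 + (-19.1) = -89.0‰
step 4: δ ≈ -89.0 + (-17.8) = -106.8‰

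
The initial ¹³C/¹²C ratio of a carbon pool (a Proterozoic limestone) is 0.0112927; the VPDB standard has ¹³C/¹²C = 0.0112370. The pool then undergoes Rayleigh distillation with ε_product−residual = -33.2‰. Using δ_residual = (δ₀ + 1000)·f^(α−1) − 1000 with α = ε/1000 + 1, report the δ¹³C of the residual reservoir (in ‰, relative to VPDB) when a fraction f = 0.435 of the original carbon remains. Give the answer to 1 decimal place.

δ₀ = (0.0112927/0.0112370 − 1)×1000 = (1.004957 − 1)×1000 = 4.957‰
α − 1 = ε/1000 = -0.0332
f^(α−1) = 0.435^(-0.0332) = 1.028021
δ_res = (4.957 + 1000) × 1.028021 − 1000 = 1033.117 − 1000 = 33.12‰

33.1‰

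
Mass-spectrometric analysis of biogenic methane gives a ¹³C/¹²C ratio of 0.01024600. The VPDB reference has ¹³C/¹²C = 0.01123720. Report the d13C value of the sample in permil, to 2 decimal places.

-88.21 permil

d13C = (R_sample / R_standard − 1) × 1000
R_sample / R_standard = 0.01024600 / 0.01123720 = 0.911793
d13C = (0.911793 − 1) × 1000 = -88.207 permil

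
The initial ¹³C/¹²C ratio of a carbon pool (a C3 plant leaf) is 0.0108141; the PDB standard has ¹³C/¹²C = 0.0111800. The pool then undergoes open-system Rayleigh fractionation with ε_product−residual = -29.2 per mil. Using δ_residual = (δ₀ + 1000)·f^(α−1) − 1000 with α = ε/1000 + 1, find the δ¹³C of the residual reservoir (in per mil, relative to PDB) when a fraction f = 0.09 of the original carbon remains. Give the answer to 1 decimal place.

δ₀ = (0.0108141/0.0111800 − 1)×1000 = (0.967272 − 1)×1000 = -32.728 per mil
α − 1 = ε/1000 = -0.0292
f^(α−1) = 0.09^(-0.0292) = 1.072843
δ_res = (-32.728 + 1000) × 1.072843 − 1000 = 1037.731 − 1000 = 37.73 per mil

37.7 per mil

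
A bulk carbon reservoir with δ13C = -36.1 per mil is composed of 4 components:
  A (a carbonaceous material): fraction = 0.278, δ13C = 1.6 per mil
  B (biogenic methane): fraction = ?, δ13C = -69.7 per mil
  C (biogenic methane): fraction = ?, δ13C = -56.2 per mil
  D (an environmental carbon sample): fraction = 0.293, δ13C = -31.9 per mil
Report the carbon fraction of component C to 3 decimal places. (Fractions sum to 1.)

Let f_C and f_B be the unknown fractions; fractions sum to 1 so f_C + f_B = 0.429.
Mass balance: Σ fᵢ·δᵢ = δ_bulk ⇒ f_C·(-56.2) + f_B·(-69.7) = -36.1 − (-8.902) = -27.198
Substitute f_B = 0.429 − f_C:
f_C·(-56.2 − -69.7) = -27.198 − 0.429×(-69.7) = 2.703
f_C = 2.703 / 13.5 = 0.2002

0.200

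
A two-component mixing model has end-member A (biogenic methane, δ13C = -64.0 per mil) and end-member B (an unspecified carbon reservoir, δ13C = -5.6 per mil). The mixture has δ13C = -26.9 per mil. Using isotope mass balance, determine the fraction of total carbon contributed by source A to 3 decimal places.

δ_mix = f_A·δ_A + (1 − f_A)·δ_B  ⇒  f_A = (δ_mix − δ_B)/(δ_A − δ_B)
f_A = (-26.9 − (-5.6)) / (-64.0 − (-5.6))
f_A = -21.3 / -58.4 = 0.3647

0.365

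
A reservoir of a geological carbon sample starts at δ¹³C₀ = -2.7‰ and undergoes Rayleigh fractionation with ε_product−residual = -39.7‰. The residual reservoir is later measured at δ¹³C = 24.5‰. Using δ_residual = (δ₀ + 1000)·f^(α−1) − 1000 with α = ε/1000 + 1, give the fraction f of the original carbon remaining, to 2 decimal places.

α − 1 = ε/1000 = -0.0397
(δ_res + 1000)/(δ₀ + 1000) = (24.5 + 1000)/(-2.7 + 1000) = 1024.5/997.3 = 1.027274
f = 1.027274^(1/-0.0397) = exp(ln(1.027274)/-0.0397) = exp(0.02691/-0.0397)
f = exp(-0.6778) = 0.5077

0.51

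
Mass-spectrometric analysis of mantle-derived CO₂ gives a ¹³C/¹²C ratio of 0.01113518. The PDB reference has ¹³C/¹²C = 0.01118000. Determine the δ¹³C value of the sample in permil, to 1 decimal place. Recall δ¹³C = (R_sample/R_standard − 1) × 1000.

-4.0 permil

δ¹³C = (R_sample / R_standard − 1) × 1000
R_sample / R_standard = 0.01113518 / 0.01118000 = 0.995991
δ¹³C = (0.995991 − 1) × 1000 = -4.01 permil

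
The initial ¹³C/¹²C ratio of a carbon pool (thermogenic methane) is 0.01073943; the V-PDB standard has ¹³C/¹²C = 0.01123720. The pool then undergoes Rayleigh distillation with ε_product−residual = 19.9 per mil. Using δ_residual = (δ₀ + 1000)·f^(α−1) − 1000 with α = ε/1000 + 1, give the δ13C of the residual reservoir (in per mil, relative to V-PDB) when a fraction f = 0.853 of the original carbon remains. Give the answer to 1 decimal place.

-47.3 per mil

δ₀ = (0.01073943/0.01123720 − 1)×1000 = (0.955703 − 1)×1000 = -44.297 per mil
α − 1 = ε/1000 = 0.0199
f^(α−1) = 0.853^(0.0199) = 0.996841
δ_res = (-44.297 + 1000) × 0.996841 − 1000 = 952.684 − 1000 = -47.32 per mil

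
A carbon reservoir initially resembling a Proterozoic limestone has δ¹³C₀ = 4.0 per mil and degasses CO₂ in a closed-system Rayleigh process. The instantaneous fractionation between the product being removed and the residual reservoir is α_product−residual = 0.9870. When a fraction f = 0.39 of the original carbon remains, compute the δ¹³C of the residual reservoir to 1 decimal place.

Rayleigh residual: δ_res = (δ₀ + 1000)·f^(α−1) − 1000
α − 1 = -0.01300
f^(α−1) = 0.39^(-0.01300) = 1.012316
δ_res = (4.0 + 1000) × 1.012316 − 1000 = 1016.365 − 1000 = 16.37 per mil

16.4 per mil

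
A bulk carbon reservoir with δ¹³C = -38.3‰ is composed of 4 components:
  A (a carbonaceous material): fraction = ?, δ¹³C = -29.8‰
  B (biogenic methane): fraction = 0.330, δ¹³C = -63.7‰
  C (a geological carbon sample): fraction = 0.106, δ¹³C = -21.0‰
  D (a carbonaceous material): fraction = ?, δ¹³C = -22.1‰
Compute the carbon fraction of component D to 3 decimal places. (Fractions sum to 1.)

Let f_D and f_A be the unknown fractions; fractions sum to 1 so f_D + f_A = 0.564.
Mass balance: Σ fᵢ·δᵢ = δ_bulk ⇒ f_D·(-22.1) + f_A·(-29.8) = -38.3 − (-23.247) = -15.053
Substitute f_A = 0.564 − f_D:
f_D·(-22.1 − -29.8) = -15.053 − 0.564×(-29.8) = 1.754
f_D = 1.754 / 7.7 = 0.2278

0.228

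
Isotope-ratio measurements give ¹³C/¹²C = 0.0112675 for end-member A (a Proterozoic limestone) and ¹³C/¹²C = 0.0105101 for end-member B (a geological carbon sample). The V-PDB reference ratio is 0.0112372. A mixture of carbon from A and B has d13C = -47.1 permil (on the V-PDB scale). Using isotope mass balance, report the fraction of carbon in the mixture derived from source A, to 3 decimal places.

δ_A = (0.0112675/0.0112372 − 1)×1000 = (1.002696 − 1)×1000 = 2.696 permil
δ_B = (0.0105101/0.0112372 − 1)×1000 = (0.935295 − 1)×1000 = -64.705 permil
f_A = (δ_mix − δ_B)/(δ_A − δ_B) = (-47.1 − (-64.705))/(2.696 − (-64.705))
f_A = 17.605 / 67.401 = 0.2612

0.261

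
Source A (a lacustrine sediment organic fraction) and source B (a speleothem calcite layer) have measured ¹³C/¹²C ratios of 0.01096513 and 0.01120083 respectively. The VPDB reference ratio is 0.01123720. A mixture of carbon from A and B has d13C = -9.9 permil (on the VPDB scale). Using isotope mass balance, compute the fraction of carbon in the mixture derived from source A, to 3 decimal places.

0.318

δ_A = (0.01096513/0.01123720 − 1)×1000 = (0.975788 − 1)×1000 = -24.212 permil
δ_B = (0.01120083/0.01123720 − 1)×1000 = (0.996763 − 1)×1000 = -3.237 permil
f_A = (δ_mix − δ_B)/(δ_A − δ_B) = (-9.9 − (-3.237))/(-24.212 − (-3.237))
f_A = -6.663 / -20.975 = 0.3177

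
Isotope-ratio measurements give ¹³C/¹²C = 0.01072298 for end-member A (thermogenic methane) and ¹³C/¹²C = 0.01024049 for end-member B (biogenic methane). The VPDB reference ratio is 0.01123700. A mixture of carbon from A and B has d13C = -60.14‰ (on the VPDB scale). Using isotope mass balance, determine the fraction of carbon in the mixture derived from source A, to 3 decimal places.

0.665

δ_A = (0.01072298/0.01123700 − 1)×1000 = (0.954256 − 1)×1000 = -45.744‰
δ_B = (0.01024049/0.01123700 − 1)×1000 = (0.911319 − 1)×1000 = -88.681‰
f_A = (δ_mix − δ_B)/(δ_A − δ_B) = (-60.14 − (-88.681))/(-45.744 − (-88.681))
f_A = 28.541 / 42.938 = 0.6647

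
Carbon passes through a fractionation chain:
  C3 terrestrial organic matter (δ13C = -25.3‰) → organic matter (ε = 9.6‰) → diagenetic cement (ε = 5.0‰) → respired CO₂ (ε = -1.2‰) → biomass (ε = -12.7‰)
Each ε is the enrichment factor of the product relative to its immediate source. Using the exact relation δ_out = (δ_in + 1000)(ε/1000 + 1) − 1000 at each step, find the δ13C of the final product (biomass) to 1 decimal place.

step 1: δ = (-25.30 + 1000)·(9.6/1000 + 1) − 1000 = -15.94‰
step 2: δ = (-15.94 + 1000)·(5.0/1000 + 1) − 1000 = -11.02‰
step 3: δ = (-11.02 + 1000)·(-1.2/1000 + 1) − 1000 = -12.21‰
step 4: δ = (-12.21 + 1000)·(-12.7/1000 + 1) − 1000 = -24.75‰

-24.8‰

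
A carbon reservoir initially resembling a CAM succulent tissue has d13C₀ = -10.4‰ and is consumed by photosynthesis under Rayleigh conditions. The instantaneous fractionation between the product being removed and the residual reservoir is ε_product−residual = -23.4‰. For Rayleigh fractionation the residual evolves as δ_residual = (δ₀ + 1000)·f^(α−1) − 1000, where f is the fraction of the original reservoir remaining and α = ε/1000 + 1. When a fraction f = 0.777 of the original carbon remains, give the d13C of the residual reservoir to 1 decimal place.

Rayleigh residual: δ_res = (δ₀ + 1000)·f^(α−1) − 1000
α = ε/1000 + 1 = 0.97660, so α − 1 = -0.02340
f^(α−1) = 0.777^(-0.02340) = 1.005922
δ_res = (-10.4 + 1000) × 1.005922 − 1000 = 995.460 − 1000 = -4.54‰

-4.5‰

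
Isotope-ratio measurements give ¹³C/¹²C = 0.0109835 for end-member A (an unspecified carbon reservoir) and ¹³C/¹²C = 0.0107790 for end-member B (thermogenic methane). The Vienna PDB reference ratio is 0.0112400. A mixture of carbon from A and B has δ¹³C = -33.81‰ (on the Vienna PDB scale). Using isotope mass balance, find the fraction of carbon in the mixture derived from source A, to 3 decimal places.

δ_A = (0.0109835/0.0112400 − 1)×1000 = (0.977180 − 1)×1000 = -22.820‰
δ_B = (0.0107790/0.0112400 − 1)×1000 = (0.958986 − 1)×1000 = -41.014‰
f_A = (δ_mix − δ_B)/(δ_A − δ_B) = (-33.81 − (-41.014))/(-22.820 − (-41.014))
f_A = 7.204 / 18.194 = 0.3960

0.396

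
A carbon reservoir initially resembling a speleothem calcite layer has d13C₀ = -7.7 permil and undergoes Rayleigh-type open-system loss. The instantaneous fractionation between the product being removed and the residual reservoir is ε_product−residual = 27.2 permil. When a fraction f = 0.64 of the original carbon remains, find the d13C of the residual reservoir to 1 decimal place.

-19.7 permil

Rayleigh residual: δ_res = (δ₀ + 1000)·f^(α−1) − 1000
α = ε/1000 + 1 = 1.02720, so α − 1 = 0.02720
f^(α−1) = 0.64^(0.02720) = 0.987934
δ_res = (-7.7 + 1000) × 0.987934 − 1000 = 980.327 − 1000 = -19.67 permil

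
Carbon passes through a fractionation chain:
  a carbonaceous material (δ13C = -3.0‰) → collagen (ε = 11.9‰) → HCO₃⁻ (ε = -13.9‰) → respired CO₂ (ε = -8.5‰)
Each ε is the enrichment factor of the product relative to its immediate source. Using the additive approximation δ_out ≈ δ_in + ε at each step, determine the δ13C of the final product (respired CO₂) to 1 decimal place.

step 1: δ ≈ -3.0 + (11.9) = 8.9‰
step 2: δ ≈ 8.9 + (-13.9) = -5.0‰
step 3: δ ≈ -5.0 + (-8.5) = -13.5‰

-13.5‰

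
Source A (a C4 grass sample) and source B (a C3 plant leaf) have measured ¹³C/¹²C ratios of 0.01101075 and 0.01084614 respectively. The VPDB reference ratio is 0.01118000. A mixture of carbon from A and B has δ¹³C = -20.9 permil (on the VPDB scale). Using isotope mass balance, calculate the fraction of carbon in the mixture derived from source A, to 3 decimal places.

δ_A = (0.01101075/0.01118000 − 1)×1000 = (0.984861 − 1)×1000 = -15.139 permil
δ_B = (0.01084614/0.01118000 − 1)×1000 = (0.970138 − 1)×1000 = -29.862 permil
f_A = (δ_mix − δ_B)/(δ_A − δ_B) = (-20.9 − (-29.862))/(-15.139 − (-29.862))
f_A = 8.962 / 14.724 = 0.6087

0.609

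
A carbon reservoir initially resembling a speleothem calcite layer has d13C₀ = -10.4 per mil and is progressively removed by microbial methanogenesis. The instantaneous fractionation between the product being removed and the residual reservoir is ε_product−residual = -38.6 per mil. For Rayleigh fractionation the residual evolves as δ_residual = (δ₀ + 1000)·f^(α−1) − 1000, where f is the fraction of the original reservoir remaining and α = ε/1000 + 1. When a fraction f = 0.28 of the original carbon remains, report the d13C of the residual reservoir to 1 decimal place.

Rayleigh residual: δ_res = (δ₀ + 1000)·f^(α−1) − 1000
α = ε/1000 + 1 = 0.96140, so α − 1 = -0.03860
f^(α−1) = 0.28^(-0.03860) = 1.050364
δ_res = (-10.4 + 1000) × 1.050364 − 1000 = 1039.440 − 1000 = 39.44 per mil

39.4 per mil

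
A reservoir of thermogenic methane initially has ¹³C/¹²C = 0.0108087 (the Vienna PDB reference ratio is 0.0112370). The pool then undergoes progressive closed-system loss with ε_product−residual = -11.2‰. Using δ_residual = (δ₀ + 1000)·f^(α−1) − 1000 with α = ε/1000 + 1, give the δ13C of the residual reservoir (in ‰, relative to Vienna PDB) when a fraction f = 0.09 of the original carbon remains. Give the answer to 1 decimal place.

-11.8‰

δ₀ = (0.0108087/0.0112370 − 1)×1000 = (0.961885 − 1)×1000 = -38.115‰
α − 1 = ε/1000 = -0.0112
f^(α−1) = 0.09^(-0.0112) = 1.027336
δ_res = (-38.115 + 1000) × 1.027336 − 1000 = 988.179 − 1000 = -11.82‰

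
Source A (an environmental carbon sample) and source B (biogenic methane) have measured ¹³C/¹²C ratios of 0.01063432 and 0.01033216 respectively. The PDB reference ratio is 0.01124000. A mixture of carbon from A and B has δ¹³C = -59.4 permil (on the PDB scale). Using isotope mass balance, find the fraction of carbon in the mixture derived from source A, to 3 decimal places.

0.795

δ_A = (0.01063432/0.01124000 − 1)×1000 = (0.946114 − 1)×1000 = -53.886 permil
δ_B = (0.01033216/0.01124000 − 1)×1000 = (0.919231 − 1)×1000 = -80.769 permil
f_A = (δ_mix − δ_B)/(δ_A − δ_B) = (-59.4 − (-80.769))/(-53.886 − (-80.769))
f_A = 21.369 / 26.883 = 0.7949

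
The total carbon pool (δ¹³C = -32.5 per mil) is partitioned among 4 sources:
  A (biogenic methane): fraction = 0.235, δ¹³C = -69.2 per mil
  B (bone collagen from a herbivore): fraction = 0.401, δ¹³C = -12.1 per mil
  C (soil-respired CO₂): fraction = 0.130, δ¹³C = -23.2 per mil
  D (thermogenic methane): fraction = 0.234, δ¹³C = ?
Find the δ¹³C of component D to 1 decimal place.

-35.8 per mil

Isotope mass balance: δ_bulk = Σ fᵢ·δᵢ.
-32.5 = 0.235×(-69.2) + 0.401×(-12.1) + 0.130×(-23.2) + 0.234×δ_D
0.234·δ_D = -32.5 − (-24.130) = -8.370
δ_D = -8.370 / 0.234 = -35.77 per mil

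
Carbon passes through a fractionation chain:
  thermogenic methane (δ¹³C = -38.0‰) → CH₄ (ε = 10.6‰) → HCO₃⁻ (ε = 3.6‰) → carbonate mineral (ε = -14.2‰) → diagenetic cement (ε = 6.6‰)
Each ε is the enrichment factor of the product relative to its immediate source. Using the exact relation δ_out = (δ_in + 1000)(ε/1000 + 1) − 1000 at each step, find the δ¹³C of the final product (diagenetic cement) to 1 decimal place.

step 1: δ = (-38.00 + 1000)·(10.6/1000 + 1) − 1000 = -27.80‰
step 2: δ = (-27.80 + 1000)·(3.6/1000 + 1) − 1000 = -24.30‰
step 3: δ = (-24.30 + 1000)·(-14.2/1000 + 1) − 1000 = -38.16‰
step 4: δ = (-38.16 + 1000)·(6.6/1000 + 1) − 1000 = -31.81‰

-31.8‰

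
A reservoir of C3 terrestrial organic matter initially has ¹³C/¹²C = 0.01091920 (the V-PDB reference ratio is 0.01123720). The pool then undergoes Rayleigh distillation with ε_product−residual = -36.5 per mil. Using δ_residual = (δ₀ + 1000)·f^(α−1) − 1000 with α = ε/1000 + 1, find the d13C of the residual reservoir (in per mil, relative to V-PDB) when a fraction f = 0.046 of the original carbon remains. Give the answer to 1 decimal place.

δ₀ = (0.01091920/0.01123720 − 1)×1000 = (0.971701 − 1)×1000 = -28.299 per mil
α − 1 = ε/1000 = -0.0365
f^(α−1) = 0.046^(-0.0365) = 1.118947
δ_res = (-28.299 + 1000) × 1.118947 − 1000 = 1087.282 − 1000 = 87.28 per mil

87.3 per mil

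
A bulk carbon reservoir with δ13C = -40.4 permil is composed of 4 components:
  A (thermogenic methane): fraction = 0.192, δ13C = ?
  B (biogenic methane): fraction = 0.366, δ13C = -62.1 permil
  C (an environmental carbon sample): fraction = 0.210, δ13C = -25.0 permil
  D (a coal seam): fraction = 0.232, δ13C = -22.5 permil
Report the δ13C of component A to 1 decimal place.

-37.5 permil

Isotope mass balance: δ_bulk = Σ fᵢ·δᵢ.
-40.4 = 0.192×δ_A + 0.366×(-62.1) + 0.210×(-25.0) + 0.232×(-22.5)
0.192·δ_A = -40.4 − (-33.199) = -7.201
δ_A = -7.201 / 0.192 = -37.51 permil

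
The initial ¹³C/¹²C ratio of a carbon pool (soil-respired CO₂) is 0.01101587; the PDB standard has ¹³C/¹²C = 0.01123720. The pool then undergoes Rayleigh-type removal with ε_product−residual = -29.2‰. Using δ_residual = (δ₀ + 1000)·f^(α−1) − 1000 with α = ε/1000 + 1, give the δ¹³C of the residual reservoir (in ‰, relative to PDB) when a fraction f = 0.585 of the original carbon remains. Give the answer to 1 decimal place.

δ₀ = (0.01101587/0.01123720 − 1)×1000 = (0.980304 − 1)×1000 = -19.696‰
α − 1 = ε/1000 = -0.0292
f^(α−1) = 0.585^(-0.0292) = 1.015779
δ_res = (-19.696 + 1000) × 1.015779 − 1000 = 995.772 − 1000 = -4.23‰

-4.2‰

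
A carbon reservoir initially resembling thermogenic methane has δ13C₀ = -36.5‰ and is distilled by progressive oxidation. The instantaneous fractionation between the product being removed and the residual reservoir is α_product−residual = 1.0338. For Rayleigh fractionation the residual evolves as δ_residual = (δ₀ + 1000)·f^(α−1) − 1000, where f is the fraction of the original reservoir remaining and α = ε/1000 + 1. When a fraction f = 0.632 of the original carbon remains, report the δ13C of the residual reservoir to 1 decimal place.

-51.3‰

Rayleigh residual: δ_res = (δ₀ + 1000)·f^(α−1) − 1000
α − 1 = 0.03380
f^(α−1) = 0.632^(0.03380) = 0.984610
δ_res = (-36.5 + 1000) × 0.984610 − 1000 = 948.672 − 1000 = -51.33‰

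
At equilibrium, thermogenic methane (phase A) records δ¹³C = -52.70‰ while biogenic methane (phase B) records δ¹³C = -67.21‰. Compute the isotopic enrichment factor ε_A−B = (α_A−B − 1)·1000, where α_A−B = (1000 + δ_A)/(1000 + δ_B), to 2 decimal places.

α_A−B = (1000 + -52.70) / (1000 + -67.21) = 947.30 / 932.79 = 1.015555
ε_A−B = (1.015555 − 1) × 1000 = 15.555‰
(The approximation ε ≈ δ_A − δ_B would give 14.51‰.)

15.56‰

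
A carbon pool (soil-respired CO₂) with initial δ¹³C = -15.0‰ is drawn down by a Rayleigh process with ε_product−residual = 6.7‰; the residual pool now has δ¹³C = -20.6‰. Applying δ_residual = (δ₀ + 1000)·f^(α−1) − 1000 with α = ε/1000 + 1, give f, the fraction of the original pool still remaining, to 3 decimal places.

0.427

α − 1 = ε/1000 = 0.0067
(δ_res + 1000)/(δ₀ + 1000) = (-20.6 + 1000)/(-15.0 + 1000) = 979.4/985.0 = 0.994315
f = 0.994315^(1/0.0067) = exp(ln(0.994315)/0.0067) = exp(-0.00570/0.0067)
f = exp(-0.8510) = 0.4270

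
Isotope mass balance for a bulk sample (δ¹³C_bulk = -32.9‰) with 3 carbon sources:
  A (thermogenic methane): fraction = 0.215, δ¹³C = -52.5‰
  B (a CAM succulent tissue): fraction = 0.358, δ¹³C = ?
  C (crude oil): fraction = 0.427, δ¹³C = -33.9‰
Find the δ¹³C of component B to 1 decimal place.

Isotope mass balance: δ_bulk = Σ fᵢ·δᵢ.
-32.9 = 0.215×(-52.5) + 0.358×δ_B + 0.427×(-33.9)
0.358·δ_B = -32.9 − (-25.763) = -7.137
δ_B = -7.137 / 0.358 = -19.94‰

-19.9‰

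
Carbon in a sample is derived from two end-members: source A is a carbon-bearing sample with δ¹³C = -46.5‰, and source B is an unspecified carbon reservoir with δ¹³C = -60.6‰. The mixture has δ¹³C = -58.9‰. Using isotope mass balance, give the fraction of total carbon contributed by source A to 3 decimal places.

δ_mix = f_A·δ_A + (1 − f_A)·δ_B  ⇒  f_A = (δ_mix − δ_B)/(δ_A − δ_B)
f_A = (-58.9 − (-60.6)) / (-46.5 − (-60.6))
f_A = 1.7 / 14.1 = 0.1206

0.121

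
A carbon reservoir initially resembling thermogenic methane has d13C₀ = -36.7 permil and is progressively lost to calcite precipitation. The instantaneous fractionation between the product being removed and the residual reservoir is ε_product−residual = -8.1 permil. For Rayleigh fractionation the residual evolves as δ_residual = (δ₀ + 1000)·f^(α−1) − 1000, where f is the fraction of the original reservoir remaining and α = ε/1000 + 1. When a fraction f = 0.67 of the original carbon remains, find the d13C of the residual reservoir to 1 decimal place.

-33.6 permil

Rayleigh residual: δ_res = (δ₀ + 1000)·f^(α−1) − 1000
α = ε/1000 + 1 = 0.99190, so α − 1 = -0.00810
f^(α−1) = 0.67^(-0.00810) = 1.003249
δ_res = (-36.7 + 1000) × 1.003249 − 1000 = 966.430 − 1000 = -33.57 permil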